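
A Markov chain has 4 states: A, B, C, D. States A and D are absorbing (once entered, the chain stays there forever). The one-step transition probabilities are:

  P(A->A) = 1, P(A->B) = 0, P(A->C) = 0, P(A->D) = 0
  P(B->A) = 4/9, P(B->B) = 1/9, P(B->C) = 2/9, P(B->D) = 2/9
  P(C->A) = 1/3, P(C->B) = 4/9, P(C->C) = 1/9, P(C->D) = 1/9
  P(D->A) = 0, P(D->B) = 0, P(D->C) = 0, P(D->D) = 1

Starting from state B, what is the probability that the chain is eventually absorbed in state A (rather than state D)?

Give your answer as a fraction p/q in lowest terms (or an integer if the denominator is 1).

Answer: 19/28

Derivation:
Let a_i = P(absorbed in A | start in state i).
Boundary conditions: a_A = 1, a_D = 0.
For each transient state i, a_i = sum_j P(i->j) * a_j:
  a_B = 4/9*a_A + 1/9*a_B + 2/9*a_C + 2/9*a_D
  a_C = 1/3*a_A + 4/9*a_B + 1/9*a_C + 1/9*a_D

Substituting a_A = 1 and a_D = 0, rearrange to (I - Q) a = r where r[i] = P(i -> A):
  [8/9, -2/9] . (a_B, a_C) = 4/9
  [-4/9, 8/9] . (a_B, a_C) = 1/3

Solving yields:
  a_B = 19/28
  a_C = 5/7

Starting state is B, so the absorption probability is a_B = 19/28.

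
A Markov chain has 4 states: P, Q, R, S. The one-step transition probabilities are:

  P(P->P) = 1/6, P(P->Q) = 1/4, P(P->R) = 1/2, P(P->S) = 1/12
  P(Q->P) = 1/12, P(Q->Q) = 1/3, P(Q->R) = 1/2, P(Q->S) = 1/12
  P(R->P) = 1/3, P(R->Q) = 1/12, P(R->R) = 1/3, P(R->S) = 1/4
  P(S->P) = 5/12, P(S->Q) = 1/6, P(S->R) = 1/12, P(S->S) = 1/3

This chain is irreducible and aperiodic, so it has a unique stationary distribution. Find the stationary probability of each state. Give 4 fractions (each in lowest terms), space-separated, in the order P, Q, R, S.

The stationary distribution satisfies pi = pi * P, i.e.:
  pi_P = 1/6*pi_P + 1/12*pi_Q + 1/3*pi_R + 5/12*pi_S
  pi_Q = 1/4*pi_P + 1/3*pi_Q + 1/12*pi_R + 1/6*pi_S
  pi_R = 1/2*pi_P + 1/2*pi_Q + 1/3*pi_R + 1/12*pi_S
  pi_S = 1/12*pi_P + 1/12*pi_Q + 1/4*pi_R + 1/3*pi_S
with normalization: pi_P + pi_Q + pi_R + pi_S = 1.

Using the first 3 balance equations plus normalization, the linear system A*pi = b is:
  [-5/6, 1/12, 1/3, 5/12] . pi = 0
  [1/4, -2/3, 1/12, 1/6] . pi = 0
  [1/2, 1/2, -2/3, 1/12] . pi = 0
  [1, 1, 1, 1] . pi = 1

Solving yields:
  pi_P = 387/1496
  pi_Q = 71/374
  pi_R = 49/136
  pi_S = 13/68

Verification (pi * P):
  387/1496*1/6 + 71/374*1/12 + 49/136*1/3 + 13/68*5/12 = 387/1496 = pi_P  (ok)
  387/1496*1/4 + 71/374*1/3 + 49/136*1/12 + 13/68*1/6 = 71/374 = pi_Q  (ok)
  387/1496*1/2 + 71/374*1/2 + 49/136*1/3 + 13/68*1/12 = 49/136 = pi_R  (ok)
  387/1496*1/12 + 71/374*1/12 + 49/136*1/4 + 13/68*1/3 = 13/68 = pi_S  (ok)

Answer: 387/1496 71/374 49/136 13/68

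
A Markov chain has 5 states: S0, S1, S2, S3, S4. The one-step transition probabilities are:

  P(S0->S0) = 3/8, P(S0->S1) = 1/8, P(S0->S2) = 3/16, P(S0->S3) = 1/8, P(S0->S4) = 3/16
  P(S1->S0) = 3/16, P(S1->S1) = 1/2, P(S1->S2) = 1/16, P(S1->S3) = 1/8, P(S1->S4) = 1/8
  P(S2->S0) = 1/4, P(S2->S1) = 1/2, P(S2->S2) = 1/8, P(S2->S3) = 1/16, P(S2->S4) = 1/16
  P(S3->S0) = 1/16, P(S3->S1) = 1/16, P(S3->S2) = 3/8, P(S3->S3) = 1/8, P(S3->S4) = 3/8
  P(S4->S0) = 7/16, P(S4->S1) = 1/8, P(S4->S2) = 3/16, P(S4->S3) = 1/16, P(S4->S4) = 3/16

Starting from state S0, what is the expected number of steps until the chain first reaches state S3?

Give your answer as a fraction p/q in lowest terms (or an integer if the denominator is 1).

Answer: 1792/191

Derivation:
Let h_i = expected steps to first reach S3 from state i.
Boundary: h_S3 = 0.
First-step equations for the other states:
  h_S0 = 1 + 3/8*h_S0 + 1/8*h_S1 + 3/16*h_S2 + 1/8*h_S3 + 3/16*h_S4
  h_S1 = 1 + 3/16*h_S0 + 1/2*h_S1 + 1/16*h_S2 + 1/8*h_S3 + 1/8*h_S4
  h_S2 = 1 + 1/4*h_S0 + 1/2*h_S1 + 1/8*h_S2 + 1/16*h_S3 + 1/16*h_S4
  h_S4 = 1 + 7/16*h_S0 + 1/8*h_S1 + 3/16*h_S2 + 1/16*h_S3 + 3/16*h_S4

Substituting h_S3 = 0 and rearranging gives the linear system (I - Q) h = 1:
  [5/8, -1/8, -3/16, -3/16] . (h_S0, h_S1, h_S2, h_S4) = 1
  [-3/16, 1/2, -1/16, -1/8] . (h_S0, h_S1, h_S2, h_S4) = 1
  [-1/4, -1/2, 7/8, -1/16] . (h_S0, h_S1, h_S2, h_S4) = 1
  [-7/16, -1/8, -3/16, 13/16] . (h_S0, h_S1, h_S2, h_S4) = 1

Solving yields:
  h_S0 = 1792/191
  h_S1 = 22936/2483
  h_S2 = 24368/2483
  h_S4 = 1904/191

Starting state is S0, so the expected hitting time is h_S0 = 1792/191.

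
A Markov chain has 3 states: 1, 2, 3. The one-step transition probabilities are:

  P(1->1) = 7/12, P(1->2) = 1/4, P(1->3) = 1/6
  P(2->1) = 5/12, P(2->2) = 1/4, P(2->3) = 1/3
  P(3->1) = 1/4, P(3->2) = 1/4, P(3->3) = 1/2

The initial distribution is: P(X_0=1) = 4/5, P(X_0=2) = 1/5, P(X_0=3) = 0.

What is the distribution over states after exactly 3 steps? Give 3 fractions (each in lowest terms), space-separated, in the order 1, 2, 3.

Propagating the distribution step by step (d_{t+1} = d_t * P):
d_0 = (1=4/5, 2=1/5, 3=0)
  d_1[1] = 4/5*7/12 + 1/5*5/12 + 0*1/4 = 11/20
  d_1[2] = 4/5*1/4 + 1/5*1/4 + 0*1/4 = 1/4
  d_1[3] = 4/5*1/6 + 1/5*1/3 + 0*1/2 = 1/5
d_1 = (1=11/20, 2=1/4, 3=1/5)
  d_2[1] = 11/20*7/12 + 1/4*5/12 + 1/5*1/4 = 19/40
  d_2[2] = 11/20*1/4 + 1/4*1/4 + 1/5*1/4 = 1/4
  d_2[3] = 11/20*1/6 + 1/4*1/3 + 1/5*1/2 = 11/40
d_2 = (1=19/40, 2=1/4, 3=11/40)
  d_3[1] = 19/40*7/12 + 1/4*5/12 + 11/40*1/4 = 9/20
  d_3[2] = 19/40*1/4 + 1/4*1/4 + 11/40*1/4 = 1/4
  d_3[3] = 19/40*1/6 + 1/4*1/3 + 11/40*1/2 = 3/10
d_3 = (1=9/20, 2=1/4, 3=3/10)

Answer: 9/20 1/4 3/10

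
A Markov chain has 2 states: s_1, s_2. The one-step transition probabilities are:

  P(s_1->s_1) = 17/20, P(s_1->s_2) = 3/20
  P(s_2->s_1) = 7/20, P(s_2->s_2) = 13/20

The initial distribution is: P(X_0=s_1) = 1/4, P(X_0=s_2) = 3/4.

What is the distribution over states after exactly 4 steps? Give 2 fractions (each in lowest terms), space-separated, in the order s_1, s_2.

Answer: 43/64 21/64

Derivation:
Propagating the distribution step by step (d_{t+1} = d_t * P):
d_0 = (s_1=1/4, s_2=3/4)
  d_1[s_1] = 1/4*17/20 + 3/4*7/20 = 19/40
  d_1[s_2] = 1/4*3/20 + 3/4*13/20 = 21/40
d_1 = (s_1=19/40, s_2=21/40)
  d_2[s_1] = 19/40*17/20 + 21/40*7/20 = 47/80
  d_2[s_2] = 19/40*3/20 + 21/40*13/20 = 33/80
d_2 = (s_1=47/80, s_2=33/80)
  d_3[s_1] = 47/80*17/20 + 33/80*7/20 = 103/160
  d_3[s_2] = 47/80*3/20 + 33/80*13/20 = 57/160
d_3 = (s_1=103/160, s_2=57/160)
  d_4[s_1] = 103/160*17/20 + 57/160*7/20 = 43/64
  d_4[s_2] = 103/160*3/20 + 57/160*13/20 = 21/64
d_4 = (s_1=43/64, s_2=21/64)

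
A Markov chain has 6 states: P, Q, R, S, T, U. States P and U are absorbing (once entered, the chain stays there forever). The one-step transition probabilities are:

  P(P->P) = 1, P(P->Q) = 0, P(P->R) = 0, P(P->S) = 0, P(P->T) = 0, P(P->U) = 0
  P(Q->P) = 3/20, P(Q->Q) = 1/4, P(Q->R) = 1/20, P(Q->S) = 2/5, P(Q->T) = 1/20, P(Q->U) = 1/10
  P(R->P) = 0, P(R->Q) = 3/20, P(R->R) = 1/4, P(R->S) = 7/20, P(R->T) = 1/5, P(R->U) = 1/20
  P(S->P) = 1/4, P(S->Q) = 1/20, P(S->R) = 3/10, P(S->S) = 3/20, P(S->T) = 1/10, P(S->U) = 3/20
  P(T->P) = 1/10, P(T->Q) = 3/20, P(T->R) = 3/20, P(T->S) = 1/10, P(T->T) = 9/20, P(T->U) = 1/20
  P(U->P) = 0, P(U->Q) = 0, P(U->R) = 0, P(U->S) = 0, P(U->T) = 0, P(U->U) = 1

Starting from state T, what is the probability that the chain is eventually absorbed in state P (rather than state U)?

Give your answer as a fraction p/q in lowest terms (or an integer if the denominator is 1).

Answer: 14443/23828

Derivation:
Let a_i = P(absorbed in P | start in state i).
Boundary conditions: a_P = 1, a_U = 0.
For each transient state i, a_i = sum_j P(i->j) * a_j:
  a_Q = 3/20*a_P + 1/4*a_Q + 1/20*a_R + 2/5*a_S + 1/20*a_T + 1/10*a_U
  a_R = 0*a_P + 3/20*a_Q + 1/4*a_R + 7/20*a_S + 1/5*a_T + 1/20*a_U
  a_S = 1/4*a_P + 1/20*a_Q + 3/10*a_R + 3/20*a_S + 1/10*a_T + 3/20*a_U
  a_T = 1/10*a_P + 3/20*a_Q + 3/20*a_R + 1/10*a_S + 9/20*a_T + 1/20*a_U

Substituting a_P = 1 and a_U = 0, rearrange to (I - Q) a = r where r[i] = P(i -> P):
  [3/4, -1/20, -2/5, -1/20] . (a_Q, a_R, a_S, a_T) = 3/20
  [-3/20, 3/4, -7/20, -1/5] . (a_Q, a_R, a_S, a_T) = 0
  [-1/20, -3/10, 17/20, -1/10] . (a_Q, a_R, a_S, a_T) = 1/4
  [-3/20, -3/20, -1/10, 11/20] . (a_Q, a_R, a_S, a_T) = 1/10

Solving yields:
  a_Q = 14221/23828
  a_R = 3337/5957
  a_S = 14255/23828
  a_T = 14443/23828

Starting state is T, so the absorption probability is a_T = 14443/23828.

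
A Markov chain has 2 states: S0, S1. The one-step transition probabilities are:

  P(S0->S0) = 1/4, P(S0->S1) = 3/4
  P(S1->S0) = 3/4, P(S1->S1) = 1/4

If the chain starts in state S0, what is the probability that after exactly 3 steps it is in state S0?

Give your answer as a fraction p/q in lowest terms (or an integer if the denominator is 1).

Computing P^3 by repeated multiplication:
P^1 =
  S0: [1/4, 3/4]
  S1: [3/4, 1/4]
P^2 =
  S0: [5/8, 3/8]
  S1: [3/8, 5/8]
P^3 =
  S0: [7/16, 9/16]
  S1: [9/16, 7/16]

(P^3)[S0 -> S0] = 7/16

Answer: 7/16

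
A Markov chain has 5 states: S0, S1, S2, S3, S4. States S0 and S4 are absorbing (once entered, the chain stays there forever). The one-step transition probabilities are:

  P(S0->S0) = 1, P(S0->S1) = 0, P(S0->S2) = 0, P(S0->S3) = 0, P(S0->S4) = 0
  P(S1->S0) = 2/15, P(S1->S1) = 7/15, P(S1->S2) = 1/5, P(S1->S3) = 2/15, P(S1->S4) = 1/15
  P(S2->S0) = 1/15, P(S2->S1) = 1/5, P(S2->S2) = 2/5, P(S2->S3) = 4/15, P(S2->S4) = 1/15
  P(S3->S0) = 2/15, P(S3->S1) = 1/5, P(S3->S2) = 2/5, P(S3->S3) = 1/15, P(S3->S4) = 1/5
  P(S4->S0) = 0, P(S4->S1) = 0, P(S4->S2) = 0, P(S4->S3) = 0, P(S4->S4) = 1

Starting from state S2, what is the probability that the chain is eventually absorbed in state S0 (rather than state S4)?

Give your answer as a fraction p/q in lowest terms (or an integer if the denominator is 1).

Answer: 145/282

Derivation:
Let a_i = P(absorbed in S0 | start in state i).
Boundary conditions: a_S0 = 1, a_S4 = 0.
For each transient state i, a_i = sum_j P(i->j) * a_j:
  a_S1 = 2/15*a_S0 + 7/15*a_S1 + 1/5*a_S2 + 2/15*a_S3 + 1/15*a_S4
  a_S2 = 1/15*a_S0 + 1/5*a_S1 + 2/5*a_S2 + 4/15*a_S3 + 1/15*a_S4
  a_S3 = 2/15*a_S0 + 1/5*a_S1 + 2/5*a_S2 + 1/15*a_S3 + 1/5*a_S4

Substituting a_S0 = 1 and a_S4 = 0, rearrange to (I - Q) a = r where r[i] = P(i -> S0):
  [8/15, -1/5, -2/15] . (a_S1, a_S2, a_S3) = 2/15
  [-1/5, 3/5, -4/15] . (a_S1, a_S2, a_S3) = 1/15
  [-1/5, -2/5, 14/15] . (a_S1, a_S2, a_S3) = 2/15

Solving yields:
  a_S1 = 53/94
  a_S2 = 145/282
  a_S3 = 91/188

Starting state is S2, so the absorption probability is a_S2 = 145/282.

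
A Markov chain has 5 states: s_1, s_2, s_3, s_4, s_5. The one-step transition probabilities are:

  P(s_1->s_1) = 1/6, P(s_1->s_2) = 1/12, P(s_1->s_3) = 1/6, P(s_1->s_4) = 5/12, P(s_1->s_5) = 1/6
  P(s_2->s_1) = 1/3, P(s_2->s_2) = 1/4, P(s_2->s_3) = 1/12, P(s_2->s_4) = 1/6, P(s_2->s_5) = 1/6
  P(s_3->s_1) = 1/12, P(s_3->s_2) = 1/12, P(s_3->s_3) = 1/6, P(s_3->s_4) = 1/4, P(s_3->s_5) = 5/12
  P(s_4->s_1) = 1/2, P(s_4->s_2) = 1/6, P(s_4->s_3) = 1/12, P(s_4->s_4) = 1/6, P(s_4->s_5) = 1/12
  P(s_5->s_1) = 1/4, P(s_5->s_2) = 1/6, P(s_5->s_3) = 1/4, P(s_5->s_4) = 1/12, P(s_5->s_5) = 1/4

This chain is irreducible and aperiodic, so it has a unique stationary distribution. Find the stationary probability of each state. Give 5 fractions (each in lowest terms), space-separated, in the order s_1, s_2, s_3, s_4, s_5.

The stationary distribution satisfies pi = pi * P, i.e.:
  pi_s_1 = 1/6*pi_s_1 + 1/3*pi_s_2 + 1/12*pi_s_3 + 1/2*pi_s_4 + 1/4*pi_s_5
  pi_s_2 = 1/12*pi_s_1 + 1/4*pi_s_2 + 1/12*pi_s_3 + 1/6*pi_s_4 + 1/6*pi_s_5
  pi_s_3 = 1/6*pi_s_1 + 1/12*pi_s_2 + 1/6*pi_s_3 + 1/12*pi_s_4 + 1/4*pi_s_5
  pi_s_4 = 5/12*pi_s_1 + 1/6*pi_s_2 + 1/4*pi_s_3 + 1/6*pi_s_4 + 1/12*pi_s_5
  pi_s_5 = 1/6*pi_s_1 + 1/6*pi_s_2 + 5/12*pi_s_3 + 1/12*pi_s_4 + 1/4*pi_s_5
with normalization: pi_s_1 + pi_s_2 + pi_s_3 + pi_s_4 + pi_s_5 = 1.

Using the first 4 balance equations plus normalization, the linear system A*pi = b is:
  [-5/6, 1/3, 1/12, 1/2, 1/4] . pi = 0
  [1/12, -3/4, 1/12, 1/6, 1/6] . pi = 0
  [1/6, 1/12, -5/6, 1/12, 1/4] . pi = 0
  [5/12, 1/6, 1/4, -5/6, 1/12] . pi = 0
  [1, 1, 1, 1, 1] . pi = 1

Solving yields:
  pi_s_1 = 5122/18865
  pi_s_2 = 2703/18865
  pi_s_3 = 575/3773
  pi_s_4 = 4346/18865
  pi_s_5 = 3819/18865

Verification (pi * P):
  5122/18865*1/6 + 2703/18865*1/3 + 575/3773*1/12 + 4346/18865*1/2 + 3819/18865*1/4 = 5122/18865 = pi_s_1  (ok)
  5122/18865*1/12 + 2703/18865*1/4 + 575/3773*1/12 + 4346/18865*1/6 + 3819/18865*1/6 = 2703/18865 = pi_s_2  (ok)
  5122/18865*1/6 + 2703/18865*1/12 + 575/3773*1/6 + 4346/18865*1/12 + 3819/18865*1/4 = 575/3773 = pi_s_3  (ok)
  5122/18865*5/12 + 2703/18865*1/6 + 575/3773*1/4 + 4346/18865*1/6 + 3819/18865*1/12 = 4346/18865 = pi_s_4  (ok)
  5122/18865*1/6 + 2703/18865*1/6 + 575/3773*5/12 + 4346/18865*1/12 + 3819/18865*1/4 = 3819/18865 = pi_s_5  (ok)

Answer: 5122/18865 2703/18865 575/3773 4346/18865 3819/18865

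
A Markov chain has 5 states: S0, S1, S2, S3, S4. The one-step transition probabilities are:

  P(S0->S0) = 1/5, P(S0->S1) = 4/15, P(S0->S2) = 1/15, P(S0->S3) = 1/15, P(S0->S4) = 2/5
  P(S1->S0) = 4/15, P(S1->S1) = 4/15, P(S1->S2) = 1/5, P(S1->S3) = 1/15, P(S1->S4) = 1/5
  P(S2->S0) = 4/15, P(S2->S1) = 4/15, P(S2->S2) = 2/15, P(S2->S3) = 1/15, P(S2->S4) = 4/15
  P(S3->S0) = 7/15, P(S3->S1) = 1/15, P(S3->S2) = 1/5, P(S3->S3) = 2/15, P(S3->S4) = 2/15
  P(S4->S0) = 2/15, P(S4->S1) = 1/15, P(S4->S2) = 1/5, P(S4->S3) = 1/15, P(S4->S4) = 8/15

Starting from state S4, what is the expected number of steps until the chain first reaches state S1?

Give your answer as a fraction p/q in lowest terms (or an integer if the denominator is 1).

Let h_i = expected steps to first reach S1 from state i.
Boundary: h_S1 = 0.
First-step equations for the other states:
  h_S0 = 1 + 1/5*h_S0 + 4/15*h_S1 + 1/15*h_S2 + 1/15*h_S3 + 2/5*h_S4
  h_S2 = 1 + 4/15*h_S0 + 4/15*h_S1 + 2/15*h_S2 + 1/15*h_S3 + 4/15*h_S4
  h_S3 = 1 + 7/15*h_S0 + 1/15*h_S1 + 1/5*h_S2 + 2/15*h_S3 + 2/15*h_S4
  h_S4 = 1 + 2/15*h_S0 + 1/15*h_S1 + 1/5*h_S2 + 1/15*h_S3 + 8/15*h_S4

Substituting h_S1 = 0 and rearranging gives the linear system (I - Q) h = 1:
  [4/5, -1/15, -1/15, -2/5] . (h_S0, h_S2, h_S3, h_S4) = 1
  [-4/15, 13/15, -1/15, -4/15] . (h_S0, h_S2, h_S3, h_S4) = 1
  [-7/15, -1/5, 13/15, -2/15] . (h_S0, h_S2, h_S3, h_S4) = 1
  [-2/15, -1/5, -1/15, 7/15] . (h_S0, h_S2, h_S3, h_S4) = 1

Solving yields:
  h_S0 = 930/157
  h_S2 = 900/157
  h_S3 = 1065/157
  h_S4 = 1140/157

Starting state is S4, so the expected hitting time is h_S4 = 1140/157.

Answer: 1140/157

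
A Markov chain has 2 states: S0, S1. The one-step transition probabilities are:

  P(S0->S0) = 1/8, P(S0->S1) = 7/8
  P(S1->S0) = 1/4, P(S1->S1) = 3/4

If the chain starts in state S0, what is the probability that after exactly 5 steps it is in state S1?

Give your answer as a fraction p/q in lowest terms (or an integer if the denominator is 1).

Computing P^5 by repeated multiplication:
P^1 =
  S0: [1/8, 7/8]
  S1: [1/4, 3/4]
P^2 =
  S0: [15/64, 49/64]
  S1: [7/32, 25/32]
P^3 =
  S0: [113/512, 399/512]
  S1: [57/256, 199/256]
P^4 =
  S0: [911/4096, 3185/4096]
  S1: [455/2048, 1593/2048]
P^5 =
  S0: [7281/32768, 25487/32768]
  S1: [3641/16384, 12743/16384]

(P^5)[S0 -> S1] = 25487/32768

Answer: 25487/32768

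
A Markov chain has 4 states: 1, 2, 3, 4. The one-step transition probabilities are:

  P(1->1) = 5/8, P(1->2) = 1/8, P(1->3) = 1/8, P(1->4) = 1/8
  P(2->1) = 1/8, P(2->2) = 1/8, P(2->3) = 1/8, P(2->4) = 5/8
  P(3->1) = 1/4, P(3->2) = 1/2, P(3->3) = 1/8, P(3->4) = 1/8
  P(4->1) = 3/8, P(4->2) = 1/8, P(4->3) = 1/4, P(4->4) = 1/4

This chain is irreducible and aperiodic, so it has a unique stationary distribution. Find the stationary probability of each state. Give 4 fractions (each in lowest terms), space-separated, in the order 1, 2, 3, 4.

Answer: 45/109 20/109 17/109 27/109

Derivation:
The stationary distribution satisfies pi = pi * P, i.e.:
  pi_1 = 5/8*pi_1 + 1/8*pi_2 + 1/4*pi_3 + 3/8*pi_4
  pi_2 = 1/8*pi_1 + 1/8*pi_2 + 1/2*pi_3 + 1/8*pi_4
  pi_3 = 1/8*pi_1 + 1/8*pi_2 + 1/8*pi_3 + 1/4*pi_4
  pi_4 = 1/8*pi_1 + 5/8*pi_2 + 1/8*pi_3 + 1/4*pi_4
with normalization: pi_1 + pi_2 + pi_3 + pi_4 = 1.

Using the first 3 balance equations plus normalization, the linear system A*pi = b is:
  [-3/8, 1/8, 1/4, 3/8] . pi = 0
  [1/8, -7/8, 1/2, 1/8] . pi = 0
  [1/8, 1/8, -7/8, 1/4] . pi = 0
  [1, 1, 1, 1] . pi = 1

Solving yields:
  pi_1 = 45/109
  pi_2 = 20/109
  pi_3 = 17/109
  pi_4 = 27/109

Verification (pi * P):
  45/109*5/8 + 20/109*1/8 + 17/109*1/4 + 27/109*3/8 = 45/109 = pi_1  (ok)
  45/109*1/8 + 20/109*1/8 + 17/109*1/2 + 27/109*1/8 = 20/109 = pi_2  (ok)
  45/109*1/8 + 20/109*1/8 + 17/109*1/8 + 27/109*1/4 = 17/109 = pi_3  (ok)
  45/109*1/8 + 20/109*5/8 + 17/109*1/8 + 27/109*1/4 = 27/109 = pi_4  (ok)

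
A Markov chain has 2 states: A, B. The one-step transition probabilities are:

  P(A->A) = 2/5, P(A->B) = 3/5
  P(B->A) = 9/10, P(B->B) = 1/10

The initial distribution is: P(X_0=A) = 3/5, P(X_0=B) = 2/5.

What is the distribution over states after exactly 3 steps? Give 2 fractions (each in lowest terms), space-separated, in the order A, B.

Propagating the distribution step by step (d_{t+1} = d_t * P):
d_0 = (A=3/5, B=2/5)
  d_1[A] = 3/5*2/5 + 2/5*9/10 = 3/5
  d_1[B] = 3/5*3/5 + 2/5*1/10 = 2/5
d_1 = (A=3/5, B=2/5)
  d_2[A] = 3/5*2/5 + 2/5*9/10 = 3/5
  d_2[B] = 3/5*3/5 + 2/5*1/10 = 2/5
d_2 = (A=3/5, B=2/5)
  d_3[A] = 3/5*2/5 + 2/5*9/10 = 3/5
  d_3[B] = 3/5*3/5 + 2/5*1/10 = 2/5
d_3 = (A=3/5, B=2/5)

Answer: 3/5 2/5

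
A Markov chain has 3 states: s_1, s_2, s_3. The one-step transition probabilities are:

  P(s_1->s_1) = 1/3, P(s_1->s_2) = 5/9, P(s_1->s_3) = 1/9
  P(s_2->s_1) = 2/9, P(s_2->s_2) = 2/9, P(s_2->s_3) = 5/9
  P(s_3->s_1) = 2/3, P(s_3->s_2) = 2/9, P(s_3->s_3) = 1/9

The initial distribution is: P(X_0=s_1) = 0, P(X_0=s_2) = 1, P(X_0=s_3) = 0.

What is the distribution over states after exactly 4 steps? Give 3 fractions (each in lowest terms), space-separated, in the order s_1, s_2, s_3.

Propagating the distribution step by step (d_{t+1} = d_t * P):
d_0 = (s_1=0, s_2=1, s_3=0)
  d_1[s_1] = 0*1/3 + 1*2/9 + 0*2/3 = 2/9
  d_1[s_2] = 0*5/9 + 1*2/9 + 0*2/9 = 2/9
  d_1[s_3] = 0*1/9 + 1*5/9 + 0*1/9 = 5/9
d_1 = (s_1=2/9, s_2=2/9, s_3=5/9)
  d_2[s_1] = 2/9*1/3 + 2/9*2/9 + 5/9*2/3 = 40/81
  d_2[s_2] = 2/9*5/9 + 2/9*2/9 + 5/9*2/9 = 8/27
  d_2[s_3] = 2/9*1/9 + 2/9*5/9 + 5/9*1/9 = 17/81
d_2 = (s_1=40/81, s_2=8/27, s_3=17/81)
  d_3[s_1] = 40/81*1/3 + 8/27*2/9 + 17/81*2/3 = 10/27
  d_3[s_2] = 40/81*5/9 + 8/27*2/9 + 17/81*2/9 = 94/243
  d_3[s_3] = 40/81*1/9 + 8/27*5/9 + 17/81*1/9 = 59/243
d_3 = (s_1=10/27, s_2=94/243, s_3=59/243)
  d_4[s_1] = 10/27*1/3 + 94/243*2/9 + 59/243*2/3 = 812/2187
  d_4[s_2] = 10/27*5/9 + 94/243*2/9 + 59/243*2/9 = 28/81
  d_4[s_3] = 10/27*1/9 + 94/243*5/9 + 59/243*1/9 = 619/2187
d_4 = (s_1=812/2187, s_2=28/81, s_3=619/2187)

Answer: 812/2187 28/81 619/2187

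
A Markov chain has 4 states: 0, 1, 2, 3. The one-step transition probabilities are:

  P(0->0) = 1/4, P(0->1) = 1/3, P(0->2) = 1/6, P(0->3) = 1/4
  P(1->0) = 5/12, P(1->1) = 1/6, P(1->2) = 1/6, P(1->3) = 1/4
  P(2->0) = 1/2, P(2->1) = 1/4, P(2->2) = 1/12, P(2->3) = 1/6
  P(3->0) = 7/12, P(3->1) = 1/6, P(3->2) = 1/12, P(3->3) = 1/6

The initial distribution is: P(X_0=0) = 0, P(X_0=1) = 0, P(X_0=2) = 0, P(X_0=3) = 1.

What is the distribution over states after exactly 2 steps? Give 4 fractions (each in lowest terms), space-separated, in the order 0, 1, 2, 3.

Propagating the distribution step by step (d_{t+1} = d_t * P):
d_0 = (0=0, 1=0, 2=0, 3=1)
  d_1[0] = 0*1/4 + 0*5/12 + 0*1/2 + 1*7/12 = 7/12
  d_1[1] = 0*1/3 + 0*1/6 + 0*1/4 + 1*1/6 = 1/6
  d_1[2] = 0*1/6 + 0*1/6 + 0*1/12 + 1*1/12 = 1/12
  d_1[3] = 0*1/4 + 0*1/4 + 0*1/6 + 1*1/6 = 1/6
d_1 = (0=7/12, 1=1/6, 2=1/12, 3=1/6)
  d_2[0] = 7/12*1/4 + 1/6*5/12 + 1/12*1/2 + 1/6*7/12 = 17/48
  d_2[1] = 7/12*1/3 + 1/6*1/6 + 1/12*1/4 + 1/6*1/6 = 13/48
  d_2[2] = 7/12*1/6 + 1/6*1/6 + 1/12*1/12 + 1/6*1/12 = 7/48
  d_2[3] = 7/12*1/4 + 1/6*1/4 + 1/12*1/6 + 1/6*1/6 = 11/48
d_2 = (0=17/48, 1=13/48, 2=7/48, 3=11/48)

Answer: 17/48 13/48 7/48 11/48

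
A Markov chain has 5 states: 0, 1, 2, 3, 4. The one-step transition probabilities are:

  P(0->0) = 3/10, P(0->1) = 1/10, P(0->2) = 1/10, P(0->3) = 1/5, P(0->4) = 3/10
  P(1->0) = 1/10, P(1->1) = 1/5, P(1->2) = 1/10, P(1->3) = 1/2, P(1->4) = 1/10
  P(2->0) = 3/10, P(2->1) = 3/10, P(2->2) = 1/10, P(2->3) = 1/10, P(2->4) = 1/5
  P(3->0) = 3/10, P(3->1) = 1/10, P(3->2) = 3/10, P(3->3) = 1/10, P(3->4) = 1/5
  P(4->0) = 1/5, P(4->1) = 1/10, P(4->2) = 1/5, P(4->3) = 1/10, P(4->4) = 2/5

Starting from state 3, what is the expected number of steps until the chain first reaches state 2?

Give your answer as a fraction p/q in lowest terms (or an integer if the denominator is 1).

Answer: 1215/244

Derivation:
Let h_i = expected steps to first reach 2 from state i.
Boundary: h_2 = 0.
First-step equations for the other states:
  h_0 = 1 + 3/10*h_0 + 1/10*h_1 + 1/10*h_2 + 1/5*h_3 + 3/10*h_4
  h_1 = 1 + 1/10*h_0 + 1/5*h_1 + 1/10*h_2 + 1/2*h_3 + 1/10*h_4
  h_3 = 1 + 3/10*h_0 + 1/10*h_1 + 3/10*h_2 + 1/10*h_3 + 1/5*h_4
  h_4 = 1 + 1/5*h_0 + 1/10*h_1 + 1/5*h_2 + 1/10*h_3 + 2/5*h_4

Substituting h_2 = 0 and rearranging gives the linear system (I - Q) h = 1:
  [7/10, -1/10, -1/5, -3/10] . (h_0, h_1, h_3, h_4) = 1
  [-1/10, 4/5, -1/2, -1/10] . (h_0, h_1, h_3, h_4) = 1
  [-3/10, -1/10, 9/10, -1/5] . (h_0, h_1, h_3, h_4) = 1
  [-1/5, -1/10, -1/10, 3/5] . (h_0, h_1, h_3, h_4) = 1

Solving yields:
  h_0 = 735/122
  h_1 = 1415/244
  h_3 = 1215/244
  h_4 = 1335/244

Starting state is 3, so the expected hitting time is h_3 = 1215/244.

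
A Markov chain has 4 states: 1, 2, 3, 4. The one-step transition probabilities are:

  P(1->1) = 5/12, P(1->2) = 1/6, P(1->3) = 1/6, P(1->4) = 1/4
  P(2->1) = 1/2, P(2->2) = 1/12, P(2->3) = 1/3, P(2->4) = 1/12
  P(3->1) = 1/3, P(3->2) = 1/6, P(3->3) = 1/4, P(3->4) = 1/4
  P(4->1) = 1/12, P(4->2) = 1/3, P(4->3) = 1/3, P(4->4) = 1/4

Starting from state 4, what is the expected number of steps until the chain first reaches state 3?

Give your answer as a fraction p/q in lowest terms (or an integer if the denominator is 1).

Answer: 52/15

Derivation:
Let h_i = expected steps to first reach 3 from state i.
Boundary: h_3 = 0.
First-step equations for the other states:
  h_1 = 1 + 5/12*h_1 + 1/6*h_2 + 1/6*h_3 + 1/4*h_4
  h_2 = 1 + 1/2*h_1 + 1/12*h_2 + 1/3*h_3 + 1/12*h_4
  h_4 = 1 + 1/12*h_1 + 1/3*h_2 + 1/3*h_3 + 1/4*h_4

Substituting h_3 = 0 and rearranging gives the linear system (I - Q) h = 1:
  [7/12, -1/6, -1/4] . (h_1, h_2, h_4) = 1
  [-1/2, 11/12, -1/12] . (h_1, h_2, h_4) = 1
  [-1/12, -1/3, 3/4] . (h_1, h_2, h_4) = 1

Solving yields:
  h_1 = 64/15
  h_2 = 56/15
  h_4 = 52/15

Starting state is 4, so the expected hitting time is h_4 = 52/15.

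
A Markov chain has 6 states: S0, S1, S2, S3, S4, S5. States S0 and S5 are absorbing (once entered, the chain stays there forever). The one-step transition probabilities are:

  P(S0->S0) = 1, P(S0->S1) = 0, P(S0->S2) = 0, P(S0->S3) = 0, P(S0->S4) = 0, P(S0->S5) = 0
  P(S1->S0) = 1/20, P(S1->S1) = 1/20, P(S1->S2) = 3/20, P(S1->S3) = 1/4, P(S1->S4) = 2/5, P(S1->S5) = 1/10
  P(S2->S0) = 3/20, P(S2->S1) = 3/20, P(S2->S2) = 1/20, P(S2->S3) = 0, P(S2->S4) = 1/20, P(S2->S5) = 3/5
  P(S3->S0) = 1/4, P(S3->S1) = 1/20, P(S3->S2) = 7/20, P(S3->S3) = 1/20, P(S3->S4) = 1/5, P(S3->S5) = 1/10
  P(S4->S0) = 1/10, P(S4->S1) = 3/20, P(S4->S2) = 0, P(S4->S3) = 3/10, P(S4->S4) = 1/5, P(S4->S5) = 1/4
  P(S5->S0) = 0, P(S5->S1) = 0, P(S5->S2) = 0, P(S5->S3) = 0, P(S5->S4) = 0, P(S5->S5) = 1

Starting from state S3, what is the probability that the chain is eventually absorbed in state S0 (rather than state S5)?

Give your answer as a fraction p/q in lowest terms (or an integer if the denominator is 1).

Let a_i = P(absorbed in S0 | start in state i).
Boundary conditions: a_S0 = 1, a_S5 = 0.
For each transient state i, a_i = sum_j P(i->j) * a_j:
  a_S1 = 1/20*a_S0 + 1/20*a_S1 + 3/20*a_S2 + 1/4*a_S3 + 2/5*a_S4 + 1/10*a_S5
  a_S2 = 3/20*a_S0 + 3/20*a_S1 + 1/20*a_S2 + 0*a_S3 + 1/20*a_S4 + 3/5*a_S5
  a_S3 = 1/4*a_S0 + 1/20*a_S1 + 7/20*a_S2 + 1/20*a_S3 + 1/5*a_S4 + 1/10*a_S5
  a_S4 = 1/10*a_S0 + 3/20*a_S1 + 0*a_S2 + 3/10*a_S3 + 1/5*a_S4 + 1/4*a_S5

Substituting a_S0 = 1 and a_S5 = 0, rearrange to (I - Q) a = r where r[i] = P(i -> S0):
  [19/20, -3/20, -1/4, -2/5] . (a_S1, a_S2, a_S3, a_S4) = 1/20
  [-3/20, 19/20, 0, -1/20] . (a_S1, a_S2, a_S3, a_S4) = 3/20
  [-1/20, -7/20, 19/20, -1/5] . (a_S1, a_S2, a_S3, a_S4) = 1/4
  [-3/20, 0, -3/10, 4/5] . (a_S1, a_S2, a_S3, a_S4) = 1/10

Solving yields:
  a_S1 = 263/737
  a_S2 = 2405/10318
  a_S3 = 4573/10318
  a_S4 = 3695/10318

Starting state is S3, so the absorption probability is a_S3 = 4573/10318.

Answer: 4573/10318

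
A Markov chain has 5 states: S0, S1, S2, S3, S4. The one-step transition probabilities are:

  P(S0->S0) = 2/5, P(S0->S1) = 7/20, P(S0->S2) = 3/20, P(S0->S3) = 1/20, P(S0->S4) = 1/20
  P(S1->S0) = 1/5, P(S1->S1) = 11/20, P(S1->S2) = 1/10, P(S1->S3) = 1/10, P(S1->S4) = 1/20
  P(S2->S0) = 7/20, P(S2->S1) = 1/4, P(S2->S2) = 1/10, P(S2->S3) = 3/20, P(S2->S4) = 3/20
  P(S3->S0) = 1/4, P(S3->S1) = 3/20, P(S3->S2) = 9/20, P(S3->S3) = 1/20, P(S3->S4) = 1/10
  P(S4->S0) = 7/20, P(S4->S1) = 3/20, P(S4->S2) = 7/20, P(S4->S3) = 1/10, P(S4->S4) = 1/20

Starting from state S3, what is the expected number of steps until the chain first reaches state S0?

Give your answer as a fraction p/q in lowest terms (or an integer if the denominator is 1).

Let h_i = expected steps to first reach S0 from state i.
Boundary: h_S0 = 0.
First-step equations for the other states:
  h_S1 = 1 + 1/5*h_S0 + 11/20*h_S1 + 1/10*h_S2 + 1/10*h_S3 + 1/20*h_S4
  h_S2 = 1 + 7/20*h_S0 + 1/4*h_S1 + 1/10*h_S2 + 3/20*h_S3 + 3/20*h_S4
  h_S3 = 1 + 1/4*h_S0 + 3/20*h_S1 + 9/20*h_S2 + 1/20*h_S3 + 1/10*h_S4
  h_S4 = 1 + 7/20*h_S0 + 3/20*h_S1 + 7/20*h_S2 + 1/10*h_S3 + 1/20*h_S4

Substituting h_S0 = 0 and rearranging gives the linear system (I - Q) h = 1:
  [9/20, -1/10, -1/10, -1/20] . (h_S1, h_S2, h_S3, h_S4) = 1
  [-1/4, 9/10, -3/20, -3/20] . (h_S1, h_S2, h_S3, h_S4) = 1
  [-3/20, -9/20, 19/20, -1/10] . (h_S1, h_S2, h_S3, h_S4) = 1
  [-3/20, -7/20, -1/10, 19/20] . (h_S1, h_S2, h_S3, h_S4) = 1

Solving yields:
  h_S1 = 160900/38411
  h_S2 = 132720/38411
  h_S3 = 142360/38411
  h_S4 = 129720/38411

Starting state is S3, so the expected hitting time is h_S3 = 142360/38411.

Answer: 142360/38411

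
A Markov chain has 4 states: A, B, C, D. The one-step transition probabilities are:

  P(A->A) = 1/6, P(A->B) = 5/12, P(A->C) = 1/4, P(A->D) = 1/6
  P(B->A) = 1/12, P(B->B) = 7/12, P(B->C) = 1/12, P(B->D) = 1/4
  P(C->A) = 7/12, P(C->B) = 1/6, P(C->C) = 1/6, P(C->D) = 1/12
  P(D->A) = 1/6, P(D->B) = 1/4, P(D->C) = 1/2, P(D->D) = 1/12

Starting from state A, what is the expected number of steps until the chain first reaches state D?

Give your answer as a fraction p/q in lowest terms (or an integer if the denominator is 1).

Answer: 372/71

Derivation:
Let h_i = expected steps to first reach D from state i.
Boundary: h_D = 0.
First-step equations for the other states:
  h_A = 1 + 1/6*h_A + 5/12*h_B + 1/4*h_C + 1/6*h_D
  h_B = 1 + 1/12*h_A + 7/12*h_B + 1/12*h_C + 1/4*h_D
  h_C = 1 + 7/12*h_A + 1/6*h_B + 1/6*h_C + 1/12*h_D

Substituting h_D = 0 and rearranging gives the linear system (I - Q) h = 1:
  [5/6, -5/12, -1/4] . (h_A, h_B, h_C) = 1
  [-1/12, 5/12, -1/12] . (h_A, h_B, h_C) = 1
  [-7/12, -1/6, 5/6] . (h_A, h_B, h_C) = 1

Solving yields:
  h_A = 372/71
  h_B = 327/71
  h_C = 411/71

Starting state is A, so the expected hitting time is h_A = 372/71.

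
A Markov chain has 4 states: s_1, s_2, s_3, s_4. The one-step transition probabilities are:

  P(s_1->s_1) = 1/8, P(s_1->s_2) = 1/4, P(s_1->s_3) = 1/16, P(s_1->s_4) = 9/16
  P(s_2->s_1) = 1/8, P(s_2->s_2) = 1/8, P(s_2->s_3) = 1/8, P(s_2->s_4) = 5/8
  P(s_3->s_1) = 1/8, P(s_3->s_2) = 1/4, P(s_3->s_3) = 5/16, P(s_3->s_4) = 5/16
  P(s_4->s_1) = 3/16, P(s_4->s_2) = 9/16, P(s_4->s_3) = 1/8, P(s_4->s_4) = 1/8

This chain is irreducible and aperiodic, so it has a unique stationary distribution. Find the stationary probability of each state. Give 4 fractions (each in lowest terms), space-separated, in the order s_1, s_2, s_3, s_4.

The stationary distribution satisfies pi = pi * P, i.e.:
  pi_s_1 = 1/8*pi_s_1 + 1/8*pi_s_2 + 1/8*pi_s_3 + 3/16*pi_s_4
  pi_s_2 = 1/4*pi_s_1 + 1/8*pi_s_2 + 1/4*pi_s_3 + 9/16*pi_s_4
  pi_s_3 = 1/16*pi_s_1 + 1/8*pi_s_2 + 5/16*pi_s_3 + 1/8*pi_s_4
  pi_s_4 = 9/16*pi_s_1 + 5/8*pi_s_2 + 5/16*pi_s_3 + 1/8*pi_s_4
with normalization: pi_s_1 + pi_s_2 + pi_s_3 + pi_s_4 = 1.

Using the first 3 balance equations plus normalization, the linear system A*pi = b is:
  [-7/8, 1/8, 1/8, 3/16] . pi = 0
  [1/4, -7/8, 1/4, 9/16] . pi = 0
  [1/16, 1/8, -11/16, 1/8] . pi = 0
  [1, 1, 1, 1] . pi = 1

Solving yields:
  pi_s_1 = 93/625
  pi_s_2 = 41/125
  pi_s_3 = 89/625
  pi_s_4 = 238/625

Verification (pi * P):
  93/625*1/8 + 41/125*1/8 + 89/625*1/8 + 238/625*3/16 = 93/625 = pi_s_1  (ok)
  93/625*1/4 + 41/125*1/8 + 89/625*1/4 + 238/625*9/16 = 41/125 = pi_s_2  (ok)
  93/625*1/16 + 41/125*1/8 + 89/625*5/16 + 238/625*1/8 = 89/625 = pi_s_3  (ok)
  93/625*9/16 + 41/125*5/8 + 89/625*5/16 + 238/625*1/8 = 238/625 = pi_s_4  (ok)

Answer: 93/625 41/125 89/625 238/625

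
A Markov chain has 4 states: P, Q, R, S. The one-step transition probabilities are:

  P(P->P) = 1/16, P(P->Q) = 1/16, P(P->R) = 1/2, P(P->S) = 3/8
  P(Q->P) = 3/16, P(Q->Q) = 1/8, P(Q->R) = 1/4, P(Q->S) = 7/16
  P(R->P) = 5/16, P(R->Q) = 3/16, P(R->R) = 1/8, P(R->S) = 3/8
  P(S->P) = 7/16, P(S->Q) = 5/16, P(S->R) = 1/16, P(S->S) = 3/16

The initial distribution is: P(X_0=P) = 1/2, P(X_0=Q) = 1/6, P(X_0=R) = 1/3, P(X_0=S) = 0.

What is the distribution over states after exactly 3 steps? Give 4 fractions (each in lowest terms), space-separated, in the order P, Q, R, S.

Answer: 3061/12288 1435/8192 1007/4096 8107/24576

Derivation:
Propagating the distribution step by step (d_{t+1} = d_t * P):
d_0 = (P=1/2, Q=1/6, R=1/3, S=0)
  d_1[P] = 1/2*1/16 + 1/6*3/16 + 1/3*5/16 + 0*7/16 = 1/6
  d_1[Q] = 1/2*1/16 + 1/6*1/8 + 1/3*3/16 + 0*5/16 = 11/96
  d_1[R] = 1/2*1/2 + 1/6*1/4 + 1/3*1/8 + 0*1/16 = 1/3
  d_1[S] = 1/2*3/8 + 1/6*7/16 + 1/3*3/8 + 0*3/16 = 37/96
d_1 = (P=1/6, Q=11/96, R=1/3, S=37/96)
  d_2[P] = 1/6*1/16 + 11/96*3/16 + 1/3*5/16 + 37/96*7/16 = 39/128
  d_2[Q] = 1/6*1/16 + 11/96*1/8 + 1/3*3/16 + 37/96*5/16 = 319/1536
  d_2[R] = 1/6*1/2 + 11/96*1/4 + 1/3*1/8 + 37/96*1/16 = 91/512
  d_2[S] = 1/6*3/8 + 11/96*7/16 + 1/3*3/8 + 37/96*3/16 = 119/384
d_2 = (P=39/128, Q=319/1536, R=91/512, S=119/384)
  d_3[P] = 39/128*1/16 + 319/1536*3/16 + 91/512*5/16 + 119/384*7/16 = 3061/12288
  d_3[Q] = 39/128*1/16 + 319/1536*1/8 + 91/512*3/16 + 119/384*5/16 = 1435/8192
  d_3[R] = 39/128*1/2 + 319/1536*1/4 + 91/512*1/8 + 119/384*1/16 = 1007/4096
  d_3[S] = 39/128*3/8 + 319/1536*7/16 + 91/512*3/8 + 119/384*3/16 = 8107/24576
d_3 = (P=3061/12288, Q=1435/8192, R=1007/4096, S=8107/24576)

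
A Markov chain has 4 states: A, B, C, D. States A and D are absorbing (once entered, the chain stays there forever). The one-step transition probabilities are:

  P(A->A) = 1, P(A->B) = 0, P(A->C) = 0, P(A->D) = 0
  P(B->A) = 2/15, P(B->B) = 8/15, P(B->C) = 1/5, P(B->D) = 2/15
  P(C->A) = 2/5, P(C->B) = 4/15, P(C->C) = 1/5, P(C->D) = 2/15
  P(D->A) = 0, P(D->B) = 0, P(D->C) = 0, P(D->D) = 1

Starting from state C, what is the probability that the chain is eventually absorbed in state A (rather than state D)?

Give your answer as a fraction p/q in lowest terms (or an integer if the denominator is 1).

Let a_i = P(absorbed in A | start in state i).
Boundary conditions: a_A = 1, a_D = 0.
For each transient state i, a_i = sum_j P(i->j) * a_j:
  a_B = 2/15*a_A + 8/15*a_B + 1/5*a_C + 2/15*a_D
  a_C = 2/5*a_A + 4/15*a_B + 1/5*a_C + 2/15*a_D

Substituting a_A = 1 and a_D = 0, rearrange to (I - Q) a = r where r[i] = P(i -> A):
  [7/15, -1/5] . (a_B, a_C) = 2/15
  [-4/15, 4/5] . (a_B, a_C) = 2/5

Solving yields:
  a_B = 7/12
  a_C = 25/36

Starting state is C, so the absorption probability is a_C = 25/36.

Answer: 25/36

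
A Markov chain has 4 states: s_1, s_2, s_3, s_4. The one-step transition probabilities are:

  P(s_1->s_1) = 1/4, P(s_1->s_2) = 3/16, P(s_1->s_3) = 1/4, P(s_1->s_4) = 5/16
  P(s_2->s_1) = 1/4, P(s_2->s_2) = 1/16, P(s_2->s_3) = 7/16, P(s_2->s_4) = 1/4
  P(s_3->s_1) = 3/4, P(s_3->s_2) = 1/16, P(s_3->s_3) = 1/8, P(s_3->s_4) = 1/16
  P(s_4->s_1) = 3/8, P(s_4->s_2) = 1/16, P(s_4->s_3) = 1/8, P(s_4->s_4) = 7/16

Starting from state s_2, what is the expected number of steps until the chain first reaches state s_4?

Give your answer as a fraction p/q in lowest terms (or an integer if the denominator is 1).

Let h_i = expected steps to first reach s_4 from state i.
Boundary: h_s_4 = 0.
First-step equations for the other states:
  h_s_1 = 1 + 1/4*h_s_1 + 3/16*h_s_2 + 1/4*h_s_3 + 5/16*h_s_4
  h_s_2 = 1 + 1/4*h_s_1 + 1/16*h_s_2 + 7/16*h_s_3 + 1/4*h_s_4
  h_s_3 = 1 + 3/4*h_s_1 + 1/16*h_s_2 + 1/8*h_s_3 + 1/16*h_s_4

Substituting h_s_4 = 0 and rearranging gives the linear system (I - Q) h = 1:
  [3/4, -3/16, -1/4] . (h_s_1, h_s_2, h_s_3) = 1
  [-1/4, 15/16, -7/16] . (h_s_1, h_s_2, h_s_3) = 1
  [-3/4, -1/16, 7/8] . (h_s_1, h_s_2, h_s_3) = 1

Solving yields:
  h_s_1 = 33/8
  h_s_2 = 9/2
  h_s_3 = 5

Starting state is s_2, so the expected hitting time is h_s_2 = 9/2.

Answer: 9/2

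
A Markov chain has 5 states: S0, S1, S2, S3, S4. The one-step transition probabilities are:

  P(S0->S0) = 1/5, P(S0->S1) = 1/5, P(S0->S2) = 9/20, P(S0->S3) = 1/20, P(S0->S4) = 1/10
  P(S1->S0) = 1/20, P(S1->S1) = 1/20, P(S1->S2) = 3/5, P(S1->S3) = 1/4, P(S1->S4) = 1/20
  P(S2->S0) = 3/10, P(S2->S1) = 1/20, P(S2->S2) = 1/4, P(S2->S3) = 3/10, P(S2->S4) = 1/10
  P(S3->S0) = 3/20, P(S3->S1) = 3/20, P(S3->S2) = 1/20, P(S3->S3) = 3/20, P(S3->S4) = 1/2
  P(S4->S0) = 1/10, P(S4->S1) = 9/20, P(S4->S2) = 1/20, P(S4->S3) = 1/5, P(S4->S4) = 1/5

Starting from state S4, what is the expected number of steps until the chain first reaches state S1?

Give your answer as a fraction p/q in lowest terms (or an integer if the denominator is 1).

Answer: 54080/16333

Derivation:
Let h_i = expected steps to first reach S1 from state i.
Boundary: h_S1 = 0.
First-step equations for the other states:
  h_S0 = 1 + 1/5*h_S0 + 1/5*h_S1 + 9/20*h_S2 + 1/20*h_S3 + 1/10*h_S4
  h_S2 = 1 + 3/10*h_S0 + 1/20*h_S1 + 1/4*h_S2 + 3/10*h_S3 + 1/10*h_S4
  h_S3 = 1 + 3/20*h_S0 + 3/20*h_S1 + 1/20*h_S2 + 3/20*h_S3 + 1/2*h_S4
  h_S4 = 1 + 1/10*h_S0 + 9/20*h_S1 + 1/20*h_S2 + 1/5*h_S3 + 1/5*h_S4

Substituting h_S1 = 0 and rearranging gives the linear system (I - Q) h = 1:
  [4/5, -9/20, -1/20, -1/10] . (h_S0, h_S2, h_S3, h_S4) = 1
  [-3/10, 3/4, -3/10, -1/10] . (h_S0, h_S2, h_S3, h_S4) = 1
  [-3/20, -1/20, 17/20, -1/2] . (h_S0, h_S2, h_S3, h_S4) = 1
  [-1/10, -1/20, -1/5, 4/5] . (h_S0, h_S2, h_S3, h_S4) = 1

Solving yields:
  h_S0 = 82400/16333
  h_S2 = 90300/16333
  h_S3 = 70880/16333
  h_S4 = 54080/16333

Starting state is S4, so the expected hitting time is h_S4 = 54080/16333.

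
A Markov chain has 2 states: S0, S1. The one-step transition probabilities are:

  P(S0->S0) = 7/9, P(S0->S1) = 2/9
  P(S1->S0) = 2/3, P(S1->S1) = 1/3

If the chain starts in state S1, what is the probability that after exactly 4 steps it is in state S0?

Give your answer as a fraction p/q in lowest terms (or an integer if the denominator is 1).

Computing P^4 by repeated multiplication:
P^1 =
  S0: [7/9, 2/9]
  S1: [2/3, 1/3]
P^2 =
  S0: [61/81, 20/81]
  S1: [20/27, 7/27]
P^3 =
  S0: [547/729, 182/729]
  S1: [182/243, 61/243]
P^4 =
  S0: [4921/6561, 1640/6561]
  S1: [1640/2187, 547/2187]

(P^4)[S1 -> S0] = 1640/2187

Answer: 1640/2187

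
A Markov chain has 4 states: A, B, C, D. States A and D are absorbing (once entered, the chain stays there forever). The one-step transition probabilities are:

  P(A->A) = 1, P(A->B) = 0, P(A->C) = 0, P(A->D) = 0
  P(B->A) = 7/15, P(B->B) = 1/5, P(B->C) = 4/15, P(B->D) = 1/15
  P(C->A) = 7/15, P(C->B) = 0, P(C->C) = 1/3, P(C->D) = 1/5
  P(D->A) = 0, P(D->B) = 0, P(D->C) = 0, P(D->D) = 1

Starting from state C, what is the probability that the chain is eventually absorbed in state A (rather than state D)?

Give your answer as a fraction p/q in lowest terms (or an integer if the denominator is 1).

Let a_i = P(absorbed in A | start in state i).
Boundary conditions: a_A = 1, a_D = 0.
For each transient state i, a_i = sum_j P(i->j) * a_j:
  a_B = 7/15*a_A + 1/5*a_B + 4/15*a_C + 1/15*a_D
  a_C = 7/15*a_A + 0*a_B + 1/3*a_C + 1/5*a_D

Substituting a_A = 1 and a_D = 0, rearrange to (I - Q) a = r where r[i] = P(i -> A):
  [4/5, -4/15] . (a_B, a_C) = 7/15
  [0, 2/3] . (a_B, a_C) = 7/15

Solving yields:
  a_B = 49/60
  a_C = 7/10

Starting state is C, so the absorption probability is a_C = 7/10.

Answer: 7/10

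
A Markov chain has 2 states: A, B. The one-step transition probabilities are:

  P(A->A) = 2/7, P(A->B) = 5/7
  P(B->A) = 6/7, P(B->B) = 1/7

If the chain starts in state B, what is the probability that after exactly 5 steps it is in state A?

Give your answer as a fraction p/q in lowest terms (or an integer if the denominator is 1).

Answer: 9726/16807

Derivation:
Computing P^5 by repeated multiplication:
P^1 =
  A: [2/7, 5/7]
  B: [6/7, 1/7]
P^2 =
  A: [34/49, 15/49]
  B: [18/49, 31/49]
P^3 =
  A: [158/343, 185/343]
  B: [222/343, 121/343]
P^4 =
  A: [1426/2401, 975/2401]
  B: [1170/2401, 1231/2401]
P^5 =
  A: [8702/16807, 8105/16807]
  B: [9726/16807, 7081/16807]

(P^5)[B -> A] = 9726/16807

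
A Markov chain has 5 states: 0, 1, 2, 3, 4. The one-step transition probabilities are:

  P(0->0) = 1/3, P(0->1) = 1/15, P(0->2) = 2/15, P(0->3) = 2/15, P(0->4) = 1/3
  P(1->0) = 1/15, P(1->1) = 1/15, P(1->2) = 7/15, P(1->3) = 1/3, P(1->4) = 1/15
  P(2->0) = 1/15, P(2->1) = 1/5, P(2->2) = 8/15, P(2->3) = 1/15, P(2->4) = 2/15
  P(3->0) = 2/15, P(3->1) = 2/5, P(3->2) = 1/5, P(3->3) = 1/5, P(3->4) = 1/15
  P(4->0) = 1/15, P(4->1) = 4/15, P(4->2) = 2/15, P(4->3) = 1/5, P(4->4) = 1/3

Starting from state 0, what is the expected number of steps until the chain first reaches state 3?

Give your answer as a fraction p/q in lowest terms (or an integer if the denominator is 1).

Let h_i = expected steps to first reach 3 from state i.
Boundary: h_3 = 0.
First-step equations for the other states:
  h_0 = 1 + 1/3*h_0 + 1/15*h_1 + 2/15*h_2 + 2/15*h_3 + 1/3*h_4
  h_1 = 1 + 1/15*h_0 + 1/15*h_1 + 7/15*h_2 + 1/3*h_3 + 1/15*h_4
  h_2 = 1 + 1/15*h_0 + 1/5*h_1 + 8/15*h_2 + 1/15*h_3 + 2/15*h_4
  h_4 = 1 + 1/15*h_0 + 4/15*h_1 + 2/15*h_2 + 1/5*h_3 + 1/3*h_4

Substituting h_3 = 0 and rearranging gives the linear system (I - Q) h = 1:
  [2/3, -1/15, -2/15, -1/3] . (h_0, h_1, h_2, h_4) = 1
  [-1/15, 14/15, -7/15, -1/15] . (h_0, h_1, h_2, h_4) = 1
  [-1/15, -1/5, 7/15, -2/15] . (h_0, h_1, h_2, h_4) = 1
  [-1/15, -4/15, -2/15, 2/3] . (h_0, h_1, h_2, h_4) = 1

Solving yields:
  h_0 = 195/31
  h_1 = 8745/1612
  h_2 = 11275/1612
  h_4 = 9185/1612

Starting state is 0, so the expected hitting time is h_0 = 195/31.

Answer: 195/31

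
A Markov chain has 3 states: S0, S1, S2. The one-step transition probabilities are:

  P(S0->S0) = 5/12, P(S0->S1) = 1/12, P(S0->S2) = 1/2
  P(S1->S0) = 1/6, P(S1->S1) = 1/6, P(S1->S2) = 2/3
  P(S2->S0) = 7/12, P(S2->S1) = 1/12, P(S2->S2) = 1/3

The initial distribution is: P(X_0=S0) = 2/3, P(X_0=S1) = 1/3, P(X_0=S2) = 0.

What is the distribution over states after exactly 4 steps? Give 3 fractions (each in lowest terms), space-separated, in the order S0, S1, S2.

Answer: 1213/2592 707/7776 1715/3888

Derivation:
Propagating the distribution step by step (d_{t+1} = d_t * P):
d_0 = (S0=2/3, S1=1/3, S2=0)
  d_1[S0] = 2/3*5/12 + 1/3*1/6 + 0*7/12 = 1/3
  d_1[S1] = 2/3*1/12 + 1/3*1/6 + 0*1/12 = 1/9
  d_1[S2] = 2/3*1/2 + 1/3*2/3 + 0*1/3 = 5/9
d_1 = (S0=1/3, S1=1/9, S2=5/9)
  d_2[S0] = 1/3*5/12 + 1/9*1/6 + 5/9*7/12 = 13/27
  d_2[S1] = 1/3*1/12 + 1/9*1/6 + 5/9*1/12 = 5/54
  d_2[S2] = 1/3*1/2 + 1/9*2/3 + 5/9*1/3 = 23/54
d_2 = (S0=13/27, S1=5/54, S2=23/54)
  d_3[S0] = 13/27*5/12 + 5/54*1/6 + 23/54*7/12 = 301/648
  d_3[S1] = 13/27*1/12 + 5/54*1/6 + 23/54*1/12 = 59/648
  d_3[S2] = 13/27*1/2 + 5/54*2/3 + 23/54*1/3 = 4/9
d_3 = (S0=301/648, S1=59/648, S2=4/9)
  d_4[S0] = 301/648*5/12 + 59/648*1/6 + 4/9*7/12 = 1213/2592
  d_4[S1] = 301/648*1/12 + 59/648*1/6 + 4/9*1/12 = 707/7776
  d_4[S2] = 301/648*1/2 + 59/648*2/3 + 4/9*1/3 = 1715/3888
d_4 = (S0=1213/2592, S1=707/7776, S2=1715/3888)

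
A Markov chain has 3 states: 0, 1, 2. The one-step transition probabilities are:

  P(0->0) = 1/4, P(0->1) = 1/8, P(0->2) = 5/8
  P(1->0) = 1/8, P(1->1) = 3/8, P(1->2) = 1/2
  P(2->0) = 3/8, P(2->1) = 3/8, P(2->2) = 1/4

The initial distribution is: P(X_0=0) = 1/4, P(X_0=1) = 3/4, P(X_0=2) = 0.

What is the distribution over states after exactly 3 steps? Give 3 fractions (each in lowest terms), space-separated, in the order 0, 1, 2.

Answer: 525/2048 313/1024 897/2048

Derivation:
Propagating the distribution step by step (d_{t+1} = d_t * P):
d_0 = (0=1/4, 1=3/4, 2=0)
  d_1[0] = 1/4*1/4 + 3/4*1/8 + 0*3/8 = 5/32
  d_1[1] = 1/4*1/8 + 3/4*3/8 + 0*3/8 = 5/16
  d_1[2] = 1/4*5/8 + 3/4*1/2 + 0*1/4 = 17/32
d_1 = (0=5/32, 1=5/16, 2=17/32)
  d_2[0] = 5/32*1/4 + 5/16*1/8 + 17/32*3/8 = 71/256
  d_2[1] = 5/32*1/8 + 5/16*3/8 + 17/32*3/8 = 43/128
  d_2[2] = 5/32*5/8 + 5/16*1/2 + 17/32*1/4 = 99/256
d_2 = (0=71/256, 1=43/128, 2=99/256)
  d_3[0] = 71/256*1/4 + 43/128*1/8 + 99/256*3/8 = 525/2048
  d_3[1] = 71/256*1/8 + 43/128*3/8 + 99/256*3/8 = 313/1024
  d_3[2] = 71/256*5/8 + 43/128*1/2 + 99/256*1/4 = 897/2048
d_3 = (0=525/2048, 1=313/1024, 2=897/2048)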